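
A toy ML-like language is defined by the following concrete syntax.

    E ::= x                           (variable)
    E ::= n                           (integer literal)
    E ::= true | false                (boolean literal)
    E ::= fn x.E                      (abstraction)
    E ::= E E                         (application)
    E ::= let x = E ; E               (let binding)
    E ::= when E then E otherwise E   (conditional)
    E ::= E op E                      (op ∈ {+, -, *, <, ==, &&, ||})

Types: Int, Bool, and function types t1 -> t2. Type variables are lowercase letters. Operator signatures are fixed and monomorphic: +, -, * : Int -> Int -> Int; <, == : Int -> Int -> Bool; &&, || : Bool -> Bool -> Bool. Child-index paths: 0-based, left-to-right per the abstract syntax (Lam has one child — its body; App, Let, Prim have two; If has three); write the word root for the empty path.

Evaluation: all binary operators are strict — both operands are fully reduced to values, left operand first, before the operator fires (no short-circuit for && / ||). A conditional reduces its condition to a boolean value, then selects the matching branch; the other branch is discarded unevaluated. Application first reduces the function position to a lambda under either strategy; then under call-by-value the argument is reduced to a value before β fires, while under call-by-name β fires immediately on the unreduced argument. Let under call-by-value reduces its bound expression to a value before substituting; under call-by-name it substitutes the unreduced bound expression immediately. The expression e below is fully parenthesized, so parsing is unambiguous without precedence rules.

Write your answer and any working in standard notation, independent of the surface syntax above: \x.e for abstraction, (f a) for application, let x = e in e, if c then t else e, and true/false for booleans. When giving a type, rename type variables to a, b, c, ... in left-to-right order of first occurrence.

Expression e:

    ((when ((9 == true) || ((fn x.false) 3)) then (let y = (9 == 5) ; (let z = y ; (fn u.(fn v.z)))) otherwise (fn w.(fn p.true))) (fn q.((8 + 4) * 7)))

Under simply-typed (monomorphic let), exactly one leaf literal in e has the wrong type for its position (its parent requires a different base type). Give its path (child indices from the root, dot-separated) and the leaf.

Working:
  unify Int ~ Int
  unify Bool ~ Int
  FAIL: mismatch Bool ~ Int

Answer: 0.0.0.1 : true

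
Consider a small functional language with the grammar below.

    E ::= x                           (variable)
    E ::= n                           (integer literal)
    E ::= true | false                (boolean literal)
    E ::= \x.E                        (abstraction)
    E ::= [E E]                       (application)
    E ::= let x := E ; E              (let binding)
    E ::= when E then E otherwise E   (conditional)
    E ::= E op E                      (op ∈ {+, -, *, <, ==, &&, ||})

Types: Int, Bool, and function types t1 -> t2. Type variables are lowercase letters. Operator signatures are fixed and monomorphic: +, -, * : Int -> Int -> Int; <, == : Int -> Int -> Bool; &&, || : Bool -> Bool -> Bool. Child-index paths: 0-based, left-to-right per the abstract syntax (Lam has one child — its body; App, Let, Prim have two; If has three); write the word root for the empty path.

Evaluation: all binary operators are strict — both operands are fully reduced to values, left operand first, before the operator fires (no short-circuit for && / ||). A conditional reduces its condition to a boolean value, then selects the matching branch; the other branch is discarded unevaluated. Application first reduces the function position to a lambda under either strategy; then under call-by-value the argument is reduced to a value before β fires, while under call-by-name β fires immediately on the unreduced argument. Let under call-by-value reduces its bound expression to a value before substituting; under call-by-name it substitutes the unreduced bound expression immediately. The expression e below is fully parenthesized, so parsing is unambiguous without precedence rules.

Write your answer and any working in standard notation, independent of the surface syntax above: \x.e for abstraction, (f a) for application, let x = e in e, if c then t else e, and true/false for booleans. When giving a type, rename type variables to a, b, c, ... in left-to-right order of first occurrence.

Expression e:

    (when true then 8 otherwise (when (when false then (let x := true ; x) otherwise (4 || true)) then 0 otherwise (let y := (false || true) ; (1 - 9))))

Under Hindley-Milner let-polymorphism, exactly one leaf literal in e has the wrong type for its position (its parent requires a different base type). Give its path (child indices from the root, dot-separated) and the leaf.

Answer: 2.0.2.0 : 4

Trace:
  unify Bool ~ Bool
  unify Bool ~ Bool
let x : Bool
x : Bool
  unify Int ~ Bool
  FAIL: mismatch Int ~ Bool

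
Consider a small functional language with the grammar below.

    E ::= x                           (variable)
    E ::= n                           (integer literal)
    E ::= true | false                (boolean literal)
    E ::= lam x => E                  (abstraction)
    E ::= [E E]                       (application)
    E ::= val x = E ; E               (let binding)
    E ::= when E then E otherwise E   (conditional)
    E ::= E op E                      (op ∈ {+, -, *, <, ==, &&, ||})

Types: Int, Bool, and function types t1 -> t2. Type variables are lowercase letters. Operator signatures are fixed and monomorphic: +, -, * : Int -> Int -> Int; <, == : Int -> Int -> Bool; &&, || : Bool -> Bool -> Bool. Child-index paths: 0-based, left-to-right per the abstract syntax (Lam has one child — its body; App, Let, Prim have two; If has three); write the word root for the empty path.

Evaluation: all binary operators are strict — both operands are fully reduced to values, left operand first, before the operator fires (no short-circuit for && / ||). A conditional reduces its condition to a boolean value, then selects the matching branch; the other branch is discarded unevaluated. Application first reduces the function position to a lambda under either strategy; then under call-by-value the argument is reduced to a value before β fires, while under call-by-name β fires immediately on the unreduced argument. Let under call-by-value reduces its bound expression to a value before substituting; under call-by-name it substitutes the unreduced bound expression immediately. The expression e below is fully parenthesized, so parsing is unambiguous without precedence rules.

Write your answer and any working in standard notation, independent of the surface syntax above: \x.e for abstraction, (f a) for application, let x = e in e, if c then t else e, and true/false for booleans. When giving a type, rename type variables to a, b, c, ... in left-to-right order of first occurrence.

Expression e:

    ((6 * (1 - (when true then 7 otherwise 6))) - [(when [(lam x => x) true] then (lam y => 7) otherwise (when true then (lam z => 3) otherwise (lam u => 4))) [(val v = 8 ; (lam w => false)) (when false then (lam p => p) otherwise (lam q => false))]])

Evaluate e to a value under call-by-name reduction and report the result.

Trace:
step 0: ((6 * (1 - (if true then 7 else 6))) - ((if ((\x.x) true) then (\y.7) else (if true then (\z.3) else (\u.4))) ((let v = 8 in (\w.false)) (if false then (\p.p) else (\q.false)))))
step 1: [if@0.1.1] ((6 * (1 - 7)) - ((if ((\x.x) true) then (\y.7) else (if true then (\z.3) else (\u.4))) ((let v = 8 in (\w.false)) (if false then (\p.p) else (\q.false)))))
step 2: [delta@0.1] ((6 * -6) - ((if ((\x.x) true) then (\y.7) else (if true then (\z.3) else (\u.4))) ((let v = 8 in (\w.false)) (if false then (\p.p) else (\q.false)))))
step 3: [delta@0] (-36 - ((if ((\x.x) true) then (\y.7) else (if true then (\z.3) else (\u.4))) ((let v = 8 in (\w.false)) (if false then (\p.p) else (\q.false)))))
step 4: [beta@1.0.0] (-36 - ((if true then (\y.7) else (if true then (\z.3) else (\u.4))) ((let v = 8 in (\w.false)) (if false then (\p.p) else (\q.false)))))
step 5: [if@1.0] (-36 - ((\y.7) ((let v = 8 in (\w.false)) (if false then (\p.p) else (\q.false)))))
step 6: [beta@1] (-36 - 7)
step 7: [delta@root] -43

Answer: -43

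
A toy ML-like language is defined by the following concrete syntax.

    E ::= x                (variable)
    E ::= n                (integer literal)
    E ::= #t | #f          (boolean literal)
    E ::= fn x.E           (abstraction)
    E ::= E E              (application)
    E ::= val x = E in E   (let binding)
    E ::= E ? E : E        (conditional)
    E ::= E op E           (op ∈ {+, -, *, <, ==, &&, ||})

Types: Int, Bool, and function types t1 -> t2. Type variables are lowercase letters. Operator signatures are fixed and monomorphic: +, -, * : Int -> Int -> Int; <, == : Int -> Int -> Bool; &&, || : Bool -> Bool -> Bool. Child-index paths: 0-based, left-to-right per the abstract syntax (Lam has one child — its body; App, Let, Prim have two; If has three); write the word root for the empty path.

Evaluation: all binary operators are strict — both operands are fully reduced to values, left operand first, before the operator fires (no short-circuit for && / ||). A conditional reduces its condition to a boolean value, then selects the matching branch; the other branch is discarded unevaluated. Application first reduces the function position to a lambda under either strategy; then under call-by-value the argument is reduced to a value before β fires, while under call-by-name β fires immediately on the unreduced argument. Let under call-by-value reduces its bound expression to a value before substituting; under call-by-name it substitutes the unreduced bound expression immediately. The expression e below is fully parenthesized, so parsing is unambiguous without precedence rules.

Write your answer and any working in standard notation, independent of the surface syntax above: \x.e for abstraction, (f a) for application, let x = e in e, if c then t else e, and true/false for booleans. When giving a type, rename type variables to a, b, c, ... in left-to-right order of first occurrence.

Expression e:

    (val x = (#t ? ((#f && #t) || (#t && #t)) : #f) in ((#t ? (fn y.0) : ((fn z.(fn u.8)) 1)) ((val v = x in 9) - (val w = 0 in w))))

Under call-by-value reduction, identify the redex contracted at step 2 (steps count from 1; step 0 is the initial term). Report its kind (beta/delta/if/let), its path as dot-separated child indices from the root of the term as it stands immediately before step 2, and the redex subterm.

Trace:
step 0: (let x = (if true then ((false && true) || (true && true)) else false) in ((if true then (\y.0) else ((\z.(\u.8)) 1)) ((let v = x in 9) - (let w = 0 in w))))
step 1: [if@0] (let x = ((false && true) || (true && true)) in ((if true then (\y.0) else ((\z.(\u.8)) 1)) ((let v = x in 9) - (let w = 0 in w))))
step 2: [delta@0.0] (let x = (false || (true && true)) in ((if true then (\y.0) else ((\z.(\u.8)) 1)) ((let v = x in 9) - (let w = 0 in w))))

Answer: delta at 0.0 : (false && true)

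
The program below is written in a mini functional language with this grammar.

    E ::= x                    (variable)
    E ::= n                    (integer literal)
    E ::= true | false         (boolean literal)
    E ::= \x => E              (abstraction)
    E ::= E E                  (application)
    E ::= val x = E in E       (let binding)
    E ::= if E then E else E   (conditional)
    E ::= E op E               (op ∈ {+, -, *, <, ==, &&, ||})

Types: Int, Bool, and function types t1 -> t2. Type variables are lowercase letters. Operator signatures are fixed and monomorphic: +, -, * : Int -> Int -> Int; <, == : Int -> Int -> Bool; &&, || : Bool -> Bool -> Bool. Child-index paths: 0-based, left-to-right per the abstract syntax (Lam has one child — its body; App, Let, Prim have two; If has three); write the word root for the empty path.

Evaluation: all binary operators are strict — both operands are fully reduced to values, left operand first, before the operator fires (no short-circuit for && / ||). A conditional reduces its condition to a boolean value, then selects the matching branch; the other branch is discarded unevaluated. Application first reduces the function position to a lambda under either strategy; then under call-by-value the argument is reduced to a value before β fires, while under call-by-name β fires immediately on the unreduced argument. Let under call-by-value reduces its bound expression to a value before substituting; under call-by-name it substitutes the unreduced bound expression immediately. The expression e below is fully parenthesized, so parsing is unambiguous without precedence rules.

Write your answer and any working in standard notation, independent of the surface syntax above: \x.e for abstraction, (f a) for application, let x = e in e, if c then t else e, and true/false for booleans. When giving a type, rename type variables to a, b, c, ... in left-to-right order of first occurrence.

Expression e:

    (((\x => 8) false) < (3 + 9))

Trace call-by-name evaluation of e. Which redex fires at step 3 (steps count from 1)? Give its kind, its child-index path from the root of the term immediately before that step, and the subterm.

Working:
step 0: (((\x.8) false) < (3 + 9))
step 1: [beta@0] (8 < (3 + 9))
step 2: [delta@1] (8 < 12)
step 3: [delta@root] true

Answer: delta at root : (8 < 12)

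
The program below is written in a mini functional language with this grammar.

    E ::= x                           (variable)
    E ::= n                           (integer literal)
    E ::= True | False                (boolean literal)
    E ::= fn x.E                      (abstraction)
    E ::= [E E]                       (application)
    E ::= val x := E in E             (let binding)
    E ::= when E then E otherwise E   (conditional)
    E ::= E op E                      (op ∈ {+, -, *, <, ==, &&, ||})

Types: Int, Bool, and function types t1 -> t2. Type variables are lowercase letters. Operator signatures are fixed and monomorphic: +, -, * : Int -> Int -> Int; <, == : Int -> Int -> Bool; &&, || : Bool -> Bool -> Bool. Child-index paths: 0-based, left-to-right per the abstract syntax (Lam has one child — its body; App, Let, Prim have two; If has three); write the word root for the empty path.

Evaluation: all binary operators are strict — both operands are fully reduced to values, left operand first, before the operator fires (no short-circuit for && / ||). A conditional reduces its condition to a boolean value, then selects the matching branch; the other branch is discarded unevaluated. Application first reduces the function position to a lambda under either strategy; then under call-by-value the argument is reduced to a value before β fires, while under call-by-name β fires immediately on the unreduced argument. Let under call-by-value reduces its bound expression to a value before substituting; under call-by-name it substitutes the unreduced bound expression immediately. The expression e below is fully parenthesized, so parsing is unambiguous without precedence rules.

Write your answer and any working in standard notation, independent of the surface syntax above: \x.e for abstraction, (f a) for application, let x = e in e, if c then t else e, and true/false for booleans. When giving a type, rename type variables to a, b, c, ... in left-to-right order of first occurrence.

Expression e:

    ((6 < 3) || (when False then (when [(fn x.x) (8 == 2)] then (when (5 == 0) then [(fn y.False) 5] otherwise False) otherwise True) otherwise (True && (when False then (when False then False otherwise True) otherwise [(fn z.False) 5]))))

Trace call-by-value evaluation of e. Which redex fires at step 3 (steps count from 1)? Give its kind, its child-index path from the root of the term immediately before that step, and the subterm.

Derivation:
step 0: ((6 < 3) || (if false then (if ((\x.x) (8 == 2)) then (if (5 == 0) then ((\y.false) 5) else false) else true) else (true && (if false then (if false then false else true) else ((\z.false) 5)))))
step 1: [delta@0] (false || (if false then (if ((\x.x) (8 == 2)) then (if (5 == 0) then ((\y.false) 5) else false) else true) else (true && (if false then (if false then false else true) else ((\z.false) 5)))))
step 2: [if@1] (false || (true && (if false then (if false then false else true) else ((\z.false) 5))))
step 3: [if@1.1] (false || (true && ((\z.false) 5)))

Answer: if at 1.1 : (if false then (if false then false else true) else ((\z.false) 5))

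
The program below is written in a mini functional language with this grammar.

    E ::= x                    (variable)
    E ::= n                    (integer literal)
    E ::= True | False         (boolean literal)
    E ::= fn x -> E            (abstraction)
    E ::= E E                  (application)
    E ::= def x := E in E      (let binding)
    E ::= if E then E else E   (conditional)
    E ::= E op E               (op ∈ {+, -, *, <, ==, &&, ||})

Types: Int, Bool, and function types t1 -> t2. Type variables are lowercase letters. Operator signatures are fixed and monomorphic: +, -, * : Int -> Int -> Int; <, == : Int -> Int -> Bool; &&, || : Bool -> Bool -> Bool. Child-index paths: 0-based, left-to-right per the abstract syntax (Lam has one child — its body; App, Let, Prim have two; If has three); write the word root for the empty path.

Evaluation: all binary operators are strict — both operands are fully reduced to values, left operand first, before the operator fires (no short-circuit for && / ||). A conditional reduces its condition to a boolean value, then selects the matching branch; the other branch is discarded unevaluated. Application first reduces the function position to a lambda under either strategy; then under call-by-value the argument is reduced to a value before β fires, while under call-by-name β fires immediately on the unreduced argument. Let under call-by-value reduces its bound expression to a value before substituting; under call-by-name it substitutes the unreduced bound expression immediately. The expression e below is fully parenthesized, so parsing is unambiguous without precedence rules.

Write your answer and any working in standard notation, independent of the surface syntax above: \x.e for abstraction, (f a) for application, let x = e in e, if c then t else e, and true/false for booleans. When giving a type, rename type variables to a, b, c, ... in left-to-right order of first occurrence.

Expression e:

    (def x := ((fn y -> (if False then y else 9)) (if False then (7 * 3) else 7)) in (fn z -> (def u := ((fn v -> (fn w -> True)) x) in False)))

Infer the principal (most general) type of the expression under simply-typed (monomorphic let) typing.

Trace:
  unify Bool ~ Bool
y : a
  unify a ~ Int
\y._ : Int -> Int
  unify Bool ~ Bool
  unify Int ~ Int
  unify Int ~ Int
  unify Int ~ Int
  unify Int -> Int ~ Int -> b
  unify Int ~ Int
  unify Int ~ b
_ _ : Int
let x : Int
\w._ : e -> Bool
\v._ : d -> e -> Bool
x : Int
  unify d -> e -> Bool ~ Int -> f
  unify d ~ Int
  unify e -> Bool ~ f
_ _ : e -> Bool
let u : e -> Bool
\z._ : c -> Bool

Answer: a -> Bool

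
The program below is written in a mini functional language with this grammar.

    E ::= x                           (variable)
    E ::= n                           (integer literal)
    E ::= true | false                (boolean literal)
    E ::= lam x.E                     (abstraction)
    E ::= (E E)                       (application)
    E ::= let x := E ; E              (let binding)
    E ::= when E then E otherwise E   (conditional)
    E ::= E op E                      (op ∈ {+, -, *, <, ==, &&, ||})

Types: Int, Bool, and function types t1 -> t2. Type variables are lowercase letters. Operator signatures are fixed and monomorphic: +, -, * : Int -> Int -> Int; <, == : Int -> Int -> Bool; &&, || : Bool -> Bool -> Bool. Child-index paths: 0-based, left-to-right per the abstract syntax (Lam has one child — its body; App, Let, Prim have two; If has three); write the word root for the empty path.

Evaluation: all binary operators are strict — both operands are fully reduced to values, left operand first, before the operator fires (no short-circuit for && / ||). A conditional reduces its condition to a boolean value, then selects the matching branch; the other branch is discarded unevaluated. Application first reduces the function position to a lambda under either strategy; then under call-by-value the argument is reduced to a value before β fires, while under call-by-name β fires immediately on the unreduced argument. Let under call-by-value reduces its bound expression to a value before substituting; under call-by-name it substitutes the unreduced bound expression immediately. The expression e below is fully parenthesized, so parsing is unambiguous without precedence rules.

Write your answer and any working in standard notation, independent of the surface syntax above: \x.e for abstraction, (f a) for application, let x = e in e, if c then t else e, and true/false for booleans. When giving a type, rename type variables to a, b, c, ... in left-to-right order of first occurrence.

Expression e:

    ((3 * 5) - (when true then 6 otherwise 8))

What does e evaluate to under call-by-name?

Derivation:
step 0: ((3 * 5) - (if true then 6 else 8))
step 1: [delta@0] (15 - (if true then 6 else 8))
step 2: [if@1] (15 - 6)
step 3: [delta@root] 9

Answer: 9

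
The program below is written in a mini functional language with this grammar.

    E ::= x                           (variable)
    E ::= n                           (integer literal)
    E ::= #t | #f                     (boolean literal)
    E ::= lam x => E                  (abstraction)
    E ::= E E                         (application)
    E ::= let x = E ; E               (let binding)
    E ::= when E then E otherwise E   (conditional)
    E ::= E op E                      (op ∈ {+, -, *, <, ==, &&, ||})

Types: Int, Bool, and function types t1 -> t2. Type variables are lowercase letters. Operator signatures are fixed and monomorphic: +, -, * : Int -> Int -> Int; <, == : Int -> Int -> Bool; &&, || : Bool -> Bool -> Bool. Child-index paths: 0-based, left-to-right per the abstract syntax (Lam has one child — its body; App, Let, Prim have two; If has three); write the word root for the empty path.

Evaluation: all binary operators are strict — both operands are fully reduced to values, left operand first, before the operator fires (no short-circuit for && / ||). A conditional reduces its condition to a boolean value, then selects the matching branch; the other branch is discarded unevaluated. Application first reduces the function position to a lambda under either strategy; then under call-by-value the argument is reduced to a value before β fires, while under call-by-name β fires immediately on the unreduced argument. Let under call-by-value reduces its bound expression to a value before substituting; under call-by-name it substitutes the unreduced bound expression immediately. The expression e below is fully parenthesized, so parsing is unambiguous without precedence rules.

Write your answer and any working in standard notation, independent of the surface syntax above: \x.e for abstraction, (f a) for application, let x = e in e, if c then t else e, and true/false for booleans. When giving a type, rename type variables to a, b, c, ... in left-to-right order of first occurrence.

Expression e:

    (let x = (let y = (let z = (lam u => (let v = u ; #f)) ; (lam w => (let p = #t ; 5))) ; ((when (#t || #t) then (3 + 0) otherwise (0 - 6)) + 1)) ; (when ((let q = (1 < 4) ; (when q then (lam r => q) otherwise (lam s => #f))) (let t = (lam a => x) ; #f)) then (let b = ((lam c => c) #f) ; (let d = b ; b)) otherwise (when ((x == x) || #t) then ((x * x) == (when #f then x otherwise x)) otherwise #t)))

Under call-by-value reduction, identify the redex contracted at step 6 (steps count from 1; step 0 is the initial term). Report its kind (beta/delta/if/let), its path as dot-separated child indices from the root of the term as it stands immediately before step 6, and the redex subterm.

Answer: delta at 0 : (3 + 1)

Trace:
step 0: (let x = (let y = (let z = (\u.(let v = u in false)) in (\w.(let p = true in 5))) in ((if (true || true) then (3 + 0) else (0 - 6)) + 1)) in (if ((let q = (1 < 4) in (if q then (\r.q) else (\s.false))) (let t = (\a.x) in false)) then (let b = ((\c.c) false) in (let d = b in b)) else (if ((x == x) || true) then ((x * x) == (if false then x else x)) else true)))
step 1: [let@0.0] (let x = (let y = (\w.(let p = true in 5)) in ((if (true || true) then (3 + 0) else (0 - 6)) + 1)) in (if ((let q = (1 < 4) in (if q then (\r.q) else (\s.false))) (let t = (\a.x) in false)) then (let b = ((\c.c) false) in (let d = b in b)) else (if ((x == x) || true) then ((x * x) == (if false then x else x)) else true)))
step 2: [let@0] (let x = ((if (true || true) then (3 + 0) else (0 - 6)) + 1) in (if ((let q = (1 < 4) in (if q then (\r.q) else (\s.false))) (let t = (\a.x) in false)) then (let b = ((\c.c) false) in (let d = b in b)) else (if ((x == x) || true) then ((x * x) == (if false then x else x)) else true)))
step 3: [delta@0.0.0] (let x = ((if true then (3 + 0) else (0 - 6)) + 1) in (if ((let q = (1 < 4) in (if q then (\r.q) else (\s.false))) (let t = (\a.x) in false)) then (let b = ((\c.c) false) in (let d = b in b)) else (if ((x == x) || true) then ((x * x) == (if false then x else x)) else true)))
step 4: [if@0.0] (let x = ((3 + 0) + 1) in (if ((let q = (1 < 4) in (if q then (\r.q) else (\s.false))) (let t = (\a.x) in false)) then (let b = ((\c.c) false) in (let d = b in b)) else (if ((x == x) || true) then ((x * x) == (if false then x else x)) else true)))
step 5: [delta@0.0] (let x = (3 + 1) in (if ((let q = (1 < 4) in (if q then (\r.q) else (\s.false))) (let t = (\a.x) in false)) then (let b = ((\c.c) false) in (let d = b in b)) else (if ((x == x) || true) then ((x * x) == (if false then x else x)) else true)))
step 6: [delta@0] (let x = 4 in (if ((let q = (1 < 4) in (if q then (\r.q) else (\s.false))) (let t = (\a.x) in false)) then (let b = ((\c.c) false) in (let d = b in b)) else (if ((x == x) || true) then ((x * x) == (if false then x else x)) else true)))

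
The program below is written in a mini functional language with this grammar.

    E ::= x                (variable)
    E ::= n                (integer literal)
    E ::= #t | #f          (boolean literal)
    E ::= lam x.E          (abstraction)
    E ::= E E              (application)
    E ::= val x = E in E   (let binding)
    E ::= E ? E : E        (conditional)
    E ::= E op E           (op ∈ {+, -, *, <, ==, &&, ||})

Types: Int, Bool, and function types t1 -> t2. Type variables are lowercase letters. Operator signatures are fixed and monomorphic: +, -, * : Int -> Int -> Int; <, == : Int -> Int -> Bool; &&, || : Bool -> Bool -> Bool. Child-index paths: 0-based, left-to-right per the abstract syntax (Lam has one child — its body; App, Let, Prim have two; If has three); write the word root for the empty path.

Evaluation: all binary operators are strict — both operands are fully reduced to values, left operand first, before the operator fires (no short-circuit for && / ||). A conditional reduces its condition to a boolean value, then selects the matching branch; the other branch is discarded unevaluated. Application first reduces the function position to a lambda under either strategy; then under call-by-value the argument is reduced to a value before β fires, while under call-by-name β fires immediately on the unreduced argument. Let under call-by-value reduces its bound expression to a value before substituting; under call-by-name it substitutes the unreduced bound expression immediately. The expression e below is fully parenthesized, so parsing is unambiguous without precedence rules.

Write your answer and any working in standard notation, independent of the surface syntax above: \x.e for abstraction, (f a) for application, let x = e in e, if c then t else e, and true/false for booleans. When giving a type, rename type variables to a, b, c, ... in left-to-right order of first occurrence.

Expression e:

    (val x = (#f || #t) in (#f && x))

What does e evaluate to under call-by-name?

Answer: false

Trace:
step 0: (let x = (false || true) in (false && x))
step 1: [let@root] (false && (false || true))
step 2: [delta@1] (false && true)
step 3: [delta@root] false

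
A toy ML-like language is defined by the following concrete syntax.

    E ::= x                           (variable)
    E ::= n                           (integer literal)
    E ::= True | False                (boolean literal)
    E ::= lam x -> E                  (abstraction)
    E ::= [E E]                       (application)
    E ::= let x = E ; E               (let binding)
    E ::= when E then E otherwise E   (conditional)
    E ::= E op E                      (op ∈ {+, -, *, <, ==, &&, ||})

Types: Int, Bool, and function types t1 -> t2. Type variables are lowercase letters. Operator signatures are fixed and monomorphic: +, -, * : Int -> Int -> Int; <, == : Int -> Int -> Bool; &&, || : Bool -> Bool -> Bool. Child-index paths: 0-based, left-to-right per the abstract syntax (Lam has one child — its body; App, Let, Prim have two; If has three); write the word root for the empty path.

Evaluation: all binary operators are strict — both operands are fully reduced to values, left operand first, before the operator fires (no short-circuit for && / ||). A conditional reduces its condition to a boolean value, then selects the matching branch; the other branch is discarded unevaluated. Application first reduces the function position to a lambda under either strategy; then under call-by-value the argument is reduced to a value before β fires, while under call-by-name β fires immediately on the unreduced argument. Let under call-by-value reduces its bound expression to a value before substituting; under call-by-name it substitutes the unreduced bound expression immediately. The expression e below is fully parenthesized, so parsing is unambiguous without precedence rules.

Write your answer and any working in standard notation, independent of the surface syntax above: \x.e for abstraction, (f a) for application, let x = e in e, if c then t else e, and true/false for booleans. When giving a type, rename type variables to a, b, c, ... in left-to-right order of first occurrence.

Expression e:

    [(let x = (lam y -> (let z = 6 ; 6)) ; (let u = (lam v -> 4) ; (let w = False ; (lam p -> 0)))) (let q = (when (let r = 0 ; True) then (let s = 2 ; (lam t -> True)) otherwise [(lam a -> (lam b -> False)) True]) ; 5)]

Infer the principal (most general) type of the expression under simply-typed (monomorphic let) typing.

Answer: Int

Derivation:
let z : Int
\y._ : a -> Int
let x : a -> Int
\v._ : b -> Int
let u : b -> Int
let w : Bool
\p._ : c -> Int
let r : Int
  unify Bool ~ Bool
let s : Int
\t._ : d -> Bool
\b._ : f -> Bool
\a._ : e -> f -> Bool
  unify e -> f -> Bool ~ Bool -> g
  unify e ~ Bool
  unify f -> Bool ~ g
_ _ : f -> Bool
  unify d -> Bool ~ f -> Bool
  unify d ~ f
  unify Bool ~ Bool
let q : f -> Bool
  unify c -> Int ~ Int -> h
  unify c ~ Int
  unify Int ~ h
_ _ : Int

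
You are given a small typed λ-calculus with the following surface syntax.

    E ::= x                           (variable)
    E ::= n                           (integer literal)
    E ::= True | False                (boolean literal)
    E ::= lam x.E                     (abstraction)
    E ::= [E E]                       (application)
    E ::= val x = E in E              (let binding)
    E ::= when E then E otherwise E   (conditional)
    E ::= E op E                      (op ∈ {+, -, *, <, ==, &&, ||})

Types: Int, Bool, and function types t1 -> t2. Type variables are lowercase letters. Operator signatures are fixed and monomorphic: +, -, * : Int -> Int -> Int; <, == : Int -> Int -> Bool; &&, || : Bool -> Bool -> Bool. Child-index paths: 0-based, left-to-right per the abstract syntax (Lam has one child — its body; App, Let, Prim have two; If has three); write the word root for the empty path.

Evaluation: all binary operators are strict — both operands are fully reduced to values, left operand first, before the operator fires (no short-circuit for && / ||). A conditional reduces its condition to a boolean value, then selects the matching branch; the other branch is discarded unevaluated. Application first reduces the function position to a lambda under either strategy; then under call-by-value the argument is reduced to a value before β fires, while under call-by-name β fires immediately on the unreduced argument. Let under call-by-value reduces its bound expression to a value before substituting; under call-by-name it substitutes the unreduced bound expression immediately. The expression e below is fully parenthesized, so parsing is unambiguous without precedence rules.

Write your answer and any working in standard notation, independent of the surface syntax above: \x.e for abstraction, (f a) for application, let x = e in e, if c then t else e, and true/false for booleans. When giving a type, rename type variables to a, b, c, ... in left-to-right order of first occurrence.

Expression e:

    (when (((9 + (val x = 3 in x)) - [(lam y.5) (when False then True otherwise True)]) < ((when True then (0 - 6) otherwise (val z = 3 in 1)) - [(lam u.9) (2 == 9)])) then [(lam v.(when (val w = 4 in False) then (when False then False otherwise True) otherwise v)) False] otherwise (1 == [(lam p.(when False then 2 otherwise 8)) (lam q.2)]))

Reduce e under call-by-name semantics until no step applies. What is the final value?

Trace:
step 0: (if (((9 + (let x = 3 in x)) - ((\y.5) (if false then true else true))) < ((if true then (0 - 6) else (let z = 3 in 1)) - ((\u.9) (2 == 9)))) then ((\v.(if (let w = 4 in false) then (if false then false else true) else v)) false) else (1 == ((\p.(if false then 2 else 8)) (\q.2))))
step 1: [let@0.0.0.1] (if (((9 + 3) - ((\y.5) (if false then true else true))) < ((if true then (0 - 6) else (let z = 3 in 1)) - ((\u.9) (2 == 9)))) then ((\v.(if (let w = 4 in false) then (if false then false else true) else v)) false) else (1 == ((\p.(if false then 2 else 8)) (\q.2))))
step 2: [delta@0.0.0] (if ((12 - ((\y.5) (if false then true else true))) < ((if true then (0 - 6) else (let z = 3 in 1)) - ((\u.9) (2 == 9)))) then ((\v.(if (let w = 4 in false) then (if false then false else true) else v)) false) else (1 == ((\p.(if false then 2 else 8)) (\q.2))))
step 3: [beta@0.0.1] (if ((12 - 5) < ((if true then (0 - 6) else (let z = 3 in 1)) - ((\u.9) (2 == 9)))) then ((\v.(if (let w = 4 in false) then (if false then false else true) else v)) false) else (1 == ((\p.(if false then 2 else 8)) (\q.2))))
step 4: [delta@0.0] (if (7 < ((if true then (0 - 6) else (let z = 3 in 1)) - ((\u.9) (2 == 9)))) then ((\v.(if (let w = 4 in false) then (if false then false else true) else v)) false) else (1 == ((\p.(if false then 2 else 8)) (\q.2))))
step 5: [if@0.1.0] (if (7 < ((0 - 6) - ((\u.9) (2 == 9)))) then ((\v.(if (let w = 4 in false) then (if false then false else true) else v)) false) else (1 == ((\p.(if false then 2 else 8)) (\q.2))))
step 6: [delta@0.1.0] (if (7 < (-6 - ((\u.9) (2 == 9)))) then ((\v.(if (let w = 4 in false) then (if false then false else true) else v)) false) else (1 == ((\p.(if false then 2 else 8)) (\q.2))))
step 7: [beta@0.1.1] (if (7 < (-6 - 9)) then ((\v.(if (let w = 4 in false) then (if false then false else true) else v)) false) else (1 == ((\p.(if false then 2 else 8)) (\q.2))))
step 8: [delta@0.1] (if (7 < -15) then ((\v.(if (let w = 4 in false) then (if false then false else true) else v)) false) else (1 == ((\p.(if false then 2 else 8)) (\q.2))))
step 9: [delta@0] (if false then ((\v.(if (let w = 4 in false) then (if false then false else true) else v)) false) else (1 == ((\p.(if false then 2 else 8)) (\q.2))))
step 10: [if@root] (1 == ((\p.(if false then 2 else 8)) (\q.2)))
step 11: [beta@1] (1 == (if false then 2 else 8))
step 12: [if@1] (1 == 8)
step 13: [delta@root] false

Answer: false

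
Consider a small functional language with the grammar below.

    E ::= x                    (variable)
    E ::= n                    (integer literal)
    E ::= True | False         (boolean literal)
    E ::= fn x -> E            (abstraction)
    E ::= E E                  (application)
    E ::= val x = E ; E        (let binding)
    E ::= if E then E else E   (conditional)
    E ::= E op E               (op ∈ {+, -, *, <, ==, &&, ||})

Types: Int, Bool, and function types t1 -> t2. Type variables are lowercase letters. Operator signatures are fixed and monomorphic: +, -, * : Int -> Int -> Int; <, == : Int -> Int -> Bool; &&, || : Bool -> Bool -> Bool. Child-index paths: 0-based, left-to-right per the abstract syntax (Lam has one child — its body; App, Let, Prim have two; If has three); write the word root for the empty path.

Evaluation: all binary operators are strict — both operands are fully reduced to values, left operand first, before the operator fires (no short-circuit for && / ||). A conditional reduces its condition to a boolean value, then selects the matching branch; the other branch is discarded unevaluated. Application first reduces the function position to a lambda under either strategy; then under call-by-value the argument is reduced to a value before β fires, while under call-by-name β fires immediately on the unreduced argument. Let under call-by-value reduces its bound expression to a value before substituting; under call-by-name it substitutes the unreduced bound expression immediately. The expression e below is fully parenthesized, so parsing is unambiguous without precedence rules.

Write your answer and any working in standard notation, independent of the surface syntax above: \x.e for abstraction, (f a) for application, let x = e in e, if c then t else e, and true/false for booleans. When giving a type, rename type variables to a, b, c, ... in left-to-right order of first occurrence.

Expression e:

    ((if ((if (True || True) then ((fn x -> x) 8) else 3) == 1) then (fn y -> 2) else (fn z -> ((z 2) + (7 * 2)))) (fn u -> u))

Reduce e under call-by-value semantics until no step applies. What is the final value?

Answer: 16

Working:
step 0: ((if ((if (true || true) then ((\x.x) 8) else 3) == 1) then (\y.2) else (\z.((z 2) + (7 * 2)))) (\u.u))
step 1: [delta@0.0.0.0] ((if ((if true then ((\x.x) 8) else 3) == 1) then (\y.2) else (\z.((z 2) + (7 * 2)))) (\u.u))
step 2: [if@0.0.0] ((if (((\x.x) 8) == 1) then (\y.2) else (\z.((z 2) + (7 * 2)))) (\u.u))
step 3: [beta@0.0.0] ((if (8 == 1) then (\y.2) else (\z.((z 2) + (7 * 2)))) (\u.u))
step 4: [delta@0.0] ((if false then (\y.2) else (\z.((z 2) + (7 * 2)))) (\u.u))
step 5: [if@0] ((\z.((z 2) + (7 * 2))) (\u.u))
step 6: [beta@root] (((\u.u) 2) + (7 * 2))
step 7: [beta@0] (2 + (7 * 2))
step 8: [delta@1] (2 + 14)
step 9: [delta@root] 16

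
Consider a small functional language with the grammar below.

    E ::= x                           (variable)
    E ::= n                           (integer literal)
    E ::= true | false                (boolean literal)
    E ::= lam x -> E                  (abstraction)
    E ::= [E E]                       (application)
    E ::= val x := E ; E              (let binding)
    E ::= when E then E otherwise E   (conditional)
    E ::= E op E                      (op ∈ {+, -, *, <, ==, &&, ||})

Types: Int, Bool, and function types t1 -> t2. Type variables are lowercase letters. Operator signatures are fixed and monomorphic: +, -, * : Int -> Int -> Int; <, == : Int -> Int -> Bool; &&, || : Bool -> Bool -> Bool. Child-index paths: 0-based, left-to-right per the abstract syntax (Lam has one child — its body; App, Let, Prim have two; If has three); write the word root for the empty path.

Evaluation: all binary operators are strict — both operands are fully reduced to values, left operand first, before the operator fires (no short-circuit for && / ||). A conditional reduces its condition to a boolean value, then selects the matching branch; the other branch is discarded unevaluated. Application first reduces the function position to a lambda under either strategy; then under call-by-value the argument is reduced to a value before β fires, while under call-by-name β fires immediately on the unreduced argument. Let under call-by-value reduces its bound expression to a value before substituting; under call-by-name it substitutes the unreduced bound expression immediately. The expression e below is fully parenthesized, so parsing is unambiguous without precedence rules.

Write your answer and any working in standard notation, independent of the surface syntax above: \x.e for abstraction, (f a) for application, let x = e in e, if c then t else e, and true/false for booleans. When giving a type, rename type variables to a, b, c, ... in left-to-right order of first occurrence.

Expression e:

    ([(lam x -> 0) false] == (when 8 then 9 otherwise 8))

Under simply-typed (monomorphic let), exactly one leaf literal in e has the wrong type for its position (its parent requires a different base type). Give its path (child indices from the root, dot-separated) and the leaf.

Derivation:
\x._ : a -> Int
  unify a -> Int ~ Bool -> b
  unify a ~ Bool
  unify Int ~ b
_ _ : Int
  unify Int ~ Int
  unify Int ~ Bool
  FAIL: mismatch Int ~ Bool

Answer: 1.0 : 8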